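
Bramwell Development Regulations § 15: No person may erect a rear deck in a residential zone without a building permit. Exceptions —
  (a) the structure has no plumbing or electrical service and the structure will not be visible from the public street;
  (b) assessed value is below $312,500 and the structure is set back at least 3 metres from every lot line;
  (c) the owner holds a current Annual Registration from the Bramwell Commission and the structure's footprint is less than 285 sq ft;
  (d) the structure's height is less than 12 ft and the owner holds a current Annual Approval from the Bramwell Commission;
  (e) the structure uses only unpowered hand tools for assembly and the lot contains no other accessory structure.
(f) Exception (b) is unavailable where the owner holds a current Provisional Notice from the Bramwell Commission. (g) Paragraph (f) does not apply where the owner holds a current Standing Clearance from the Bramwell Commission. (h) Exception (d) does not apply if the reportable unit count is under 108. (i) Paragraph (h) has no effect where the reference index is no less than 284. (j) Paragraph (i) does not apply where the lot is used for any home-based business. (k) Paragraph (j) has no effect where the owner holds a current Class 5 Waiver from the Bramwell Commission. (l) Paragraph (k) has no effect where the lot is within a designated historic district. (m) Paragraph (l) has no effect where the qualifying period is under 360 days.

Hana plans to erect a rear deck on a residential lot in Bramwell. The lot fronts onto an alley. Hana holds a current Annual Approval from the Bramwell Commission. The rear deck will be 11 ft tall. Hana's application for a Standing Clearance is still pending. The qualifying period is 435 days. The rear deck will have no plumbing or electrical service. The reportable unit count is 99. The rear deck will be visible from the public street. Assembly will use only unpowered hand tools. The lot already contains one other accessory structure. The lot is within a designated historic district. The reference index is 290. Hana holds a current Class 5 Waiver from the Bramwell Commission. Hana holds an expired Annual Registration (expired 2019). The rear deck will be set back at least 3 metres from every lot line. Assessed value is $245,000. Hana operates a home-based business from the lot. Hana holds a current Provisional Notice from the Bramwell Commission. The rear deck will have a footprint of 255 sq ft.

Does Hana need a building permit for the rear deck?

Yes — Hana must obtain a building permit.

Exception (a) does not apply: the structure will be visible from the street.
Exception (b)'s conditions are all satisfied: assessed value is $245,000, below the $312,500 limit; the setback is at least 3 m on every side. However, paragraphs (f)–(g) must be considered: (f) applies — a current Provisional Notice is held. (g) is not triggered (no current Standing Clearance is held), so (f) stands. Exception (b) does not apply.
Exception (c) requires that the owner holds a current Annual Registration from the Bramwell Commission; but no current Annual Registration is held, so (c) is unavailable.
Exception (d) is satisfied on its face — the structure's height is 11 ft, less than the 12 ft limit; a current Annual Approval is held. But applying paragraphs (h)–(m): (h) operates against (d): the reportable unit count is 99, under the 108 limit. (i) would limit (h) — the reference index is 290, meeting the 284 threshold — but (j) sets (i) aside: (j) operates — a home-based business operates on the lot. (k) would limit (j) — a current Class 5 Waiver is held — but (l) sets (k) aside: (l) applies — the lot is in a historic district. (m), which would lift (l), is inapplicable — the qualifying period is 435 days, not under 360 days. (d) is therefore removed.
Exception (e) fails — the lot already has another accessory structure.
Every exception is unavailable, so the rule governs.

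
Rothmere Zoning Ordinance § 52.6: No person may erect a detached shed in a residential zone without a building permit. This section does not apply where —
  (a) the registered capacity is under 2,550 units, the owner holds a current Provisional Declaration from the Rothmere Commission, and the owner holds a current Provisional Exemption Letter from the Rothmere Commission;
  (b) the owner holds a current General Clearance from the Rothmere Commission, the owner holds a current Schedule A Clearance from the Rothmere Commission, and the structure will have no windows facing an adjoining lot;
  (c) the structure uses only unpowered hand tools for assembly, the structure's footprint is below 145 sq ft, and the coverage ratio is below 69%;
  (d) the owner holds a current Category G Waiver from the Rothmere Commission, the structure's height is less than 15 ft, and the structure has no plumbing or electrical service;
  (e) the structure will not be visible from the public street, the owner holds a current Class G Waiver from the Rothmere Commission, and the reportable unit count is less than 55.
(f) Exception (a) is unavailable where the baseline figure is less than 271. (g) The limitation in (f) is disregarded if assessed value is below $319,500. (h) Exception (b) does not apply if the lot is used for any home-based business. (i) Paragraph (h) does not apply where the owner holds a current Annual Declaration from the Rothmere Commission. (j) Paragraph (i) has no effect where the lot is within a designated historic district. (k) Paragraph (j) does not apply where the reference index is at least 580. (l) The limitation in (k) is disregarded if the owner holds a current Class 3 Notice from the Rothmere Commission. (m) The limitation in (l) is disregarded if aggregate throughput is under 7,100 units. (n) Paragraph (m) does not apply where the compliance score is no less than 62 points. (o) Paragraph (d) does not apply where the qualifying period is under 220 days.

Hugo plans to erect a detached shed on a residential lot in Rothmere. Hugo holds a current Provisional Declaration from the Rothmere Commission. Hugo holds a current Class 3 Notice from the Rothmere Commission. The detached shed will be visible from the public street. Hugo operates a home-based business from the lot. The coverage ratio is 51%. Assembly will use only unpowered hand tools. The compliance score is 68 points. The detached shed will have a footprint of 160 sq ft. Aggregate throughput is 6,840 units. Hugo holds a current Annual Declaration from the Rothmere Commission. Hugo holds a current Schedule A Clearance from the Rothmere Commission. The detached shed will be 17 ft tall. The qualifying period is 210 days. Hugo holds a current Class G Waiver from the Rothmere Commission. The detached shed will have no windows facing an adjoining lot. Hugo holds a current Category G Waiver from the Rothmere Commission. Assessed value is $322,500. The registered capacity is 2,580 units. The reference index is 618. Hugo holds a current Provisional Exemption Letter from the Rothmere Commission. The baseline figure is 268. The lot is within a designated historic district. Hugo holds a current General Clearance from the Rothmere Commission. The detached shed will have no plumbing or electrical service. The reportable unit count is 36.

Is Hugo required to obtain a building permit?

Exception (a) requires that the registered capacity is under 2,550 units; but the registered capacity is 2,580 units, not under 2,550 units, so (a) is unavailable.
All of (b)'s requirements are met (a current General Clearance is held; a current Schedule A Clearance is held; no windows face an adjoining lot). However, paragraphs (h)–(n) must be considered: (h) operates against (b): a home-based business operates on the lot. (i) would limit (h) — a current Annual Declaration is held — but (j) sets (i) aside: (j) operates against (i): the lot is in a historic district. (k) would limit (j) — the reference index is 618, meeting the 580 threshold — but (l) sets (k) aside: (l) operates against (k): a current Class 3 Notice is held. (m) would limit (l) — aggregate throughput is 6,840 units, under the 7,100 units limit — but (n) sets (m) aside: (n) operates — the compliance score is 68 points, meeting the 62 points threshold. Exception (b) does not apply.
Exception (c) requires that the structure's footprint is below 145 sq ft; but the structure's footprint is 160 sq ft, not below 145 sq ft, so (c) is unavailable.
Exception (d) requires that the structure's height is less than 15 ft; but the structure's height is 17 ft, not less than 15 ft, so (d) is unavailable.
Exception (e) requires that the structure will not be visible from the public street; but the structure will be visible from the street, so (e) is unavailable.
No exception is made out. Hugo falls within the general rule.

Yes — Hugo must obtain a building permit.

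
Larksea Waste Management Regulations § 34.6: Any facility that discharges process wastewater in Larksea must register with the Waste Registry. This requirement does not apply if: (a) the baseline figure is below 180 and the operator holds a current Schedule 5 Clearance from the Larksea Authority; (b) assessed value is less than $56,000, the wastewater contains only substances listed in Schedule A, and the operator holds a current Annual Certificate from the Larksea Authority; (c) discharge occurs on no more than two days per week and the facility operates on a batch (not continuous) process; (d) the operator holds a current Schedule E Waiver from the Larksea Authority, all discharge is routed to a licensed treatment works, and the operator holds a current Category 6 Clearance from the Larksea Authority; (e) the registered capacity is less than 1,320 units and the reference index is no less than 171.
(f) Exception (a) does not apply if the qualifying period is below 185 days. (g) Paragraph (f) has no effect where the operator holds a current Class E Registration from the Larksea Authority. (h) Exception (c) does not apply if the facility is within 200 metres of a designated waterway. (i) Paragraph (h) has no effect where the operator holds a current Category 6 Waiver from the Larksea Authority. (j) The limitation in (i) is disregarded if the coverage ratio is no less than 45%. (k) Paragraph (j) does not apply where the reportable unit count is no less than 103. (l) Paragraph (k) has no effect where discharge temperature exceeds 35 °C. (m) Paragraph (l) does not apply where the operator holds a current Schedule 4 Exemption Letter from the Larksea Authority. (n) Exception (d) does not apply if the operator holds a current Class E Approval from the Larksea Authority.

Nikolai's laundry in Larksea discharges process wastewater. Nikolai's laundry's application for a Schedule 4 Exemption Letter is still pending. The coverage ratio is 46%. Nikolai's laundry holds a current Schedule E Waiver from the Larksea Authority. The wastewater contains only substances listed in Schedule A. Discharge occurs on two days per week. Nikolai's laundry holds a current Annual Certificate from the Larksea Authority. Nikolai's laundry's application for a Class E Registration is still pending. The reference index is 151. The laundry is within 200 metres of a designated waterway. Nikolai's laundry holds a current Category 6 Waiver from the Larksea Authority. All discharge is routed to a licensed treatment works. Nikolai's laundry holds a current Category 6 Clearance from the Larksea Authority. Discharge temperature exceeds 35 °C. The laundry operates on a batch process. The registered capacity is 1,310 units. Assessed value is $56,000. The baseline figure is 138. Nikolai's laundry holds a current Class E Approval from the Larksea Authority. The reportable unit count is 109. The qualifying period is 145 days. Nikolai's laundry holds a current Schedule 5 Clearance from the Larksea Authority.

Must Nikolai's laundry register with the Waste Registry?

Yes — Nikolai's laundry must register with the Waste Registry.

All of (a)'s requirements are met (the baseline figure is 138, below the 180 limit; a current Schedule 5 Clearance is held). But applying paragraphs (f)–(g): (f) operates — the qualifying period is 145 days, below the 185 days limit. (g), which would lift (f), is not engaged — no current Class E Registration is held. So (a) is unavailable.
Exception (b) does not apply: assessed value is $56,000, not less than $56,000.
Exception (c): discharge occurs on no more than two days per week; the facility operates on a batch process — every condition holds. However, paragraphs (h)–(m) must be considered: (h) is triggered — the laundry is within 200 m of a designated waterway. (i) would limit (h) — a current Category 6 Waiver is held — but (j) sets (i) aside: (j) operates — the coverage ratio is 46%, meeting the 45% threshold. (k) is triggered (the reportable unit count is 109, meeting the 103 threshold), but is displaced by (l): (l) operates against (k): discharge temperature exceeds 35 °C. (m), which would lift (l), is not engaged — no current Schedule 4 Exemption Letter is held. (c) is therefore removed.
Exception (d) is satisfied on its face — a current Schedule E Waiver is held; discharge is routed to a licensed treatment works; a current Category 6 Clearance is held. But applying paragraph (n): (n) operates against (d): a current Class E Approval is held. (d) is therefore removed.
Exception (e) fails — the reference index is 151, short of 171.
No exception displaces § 34.6.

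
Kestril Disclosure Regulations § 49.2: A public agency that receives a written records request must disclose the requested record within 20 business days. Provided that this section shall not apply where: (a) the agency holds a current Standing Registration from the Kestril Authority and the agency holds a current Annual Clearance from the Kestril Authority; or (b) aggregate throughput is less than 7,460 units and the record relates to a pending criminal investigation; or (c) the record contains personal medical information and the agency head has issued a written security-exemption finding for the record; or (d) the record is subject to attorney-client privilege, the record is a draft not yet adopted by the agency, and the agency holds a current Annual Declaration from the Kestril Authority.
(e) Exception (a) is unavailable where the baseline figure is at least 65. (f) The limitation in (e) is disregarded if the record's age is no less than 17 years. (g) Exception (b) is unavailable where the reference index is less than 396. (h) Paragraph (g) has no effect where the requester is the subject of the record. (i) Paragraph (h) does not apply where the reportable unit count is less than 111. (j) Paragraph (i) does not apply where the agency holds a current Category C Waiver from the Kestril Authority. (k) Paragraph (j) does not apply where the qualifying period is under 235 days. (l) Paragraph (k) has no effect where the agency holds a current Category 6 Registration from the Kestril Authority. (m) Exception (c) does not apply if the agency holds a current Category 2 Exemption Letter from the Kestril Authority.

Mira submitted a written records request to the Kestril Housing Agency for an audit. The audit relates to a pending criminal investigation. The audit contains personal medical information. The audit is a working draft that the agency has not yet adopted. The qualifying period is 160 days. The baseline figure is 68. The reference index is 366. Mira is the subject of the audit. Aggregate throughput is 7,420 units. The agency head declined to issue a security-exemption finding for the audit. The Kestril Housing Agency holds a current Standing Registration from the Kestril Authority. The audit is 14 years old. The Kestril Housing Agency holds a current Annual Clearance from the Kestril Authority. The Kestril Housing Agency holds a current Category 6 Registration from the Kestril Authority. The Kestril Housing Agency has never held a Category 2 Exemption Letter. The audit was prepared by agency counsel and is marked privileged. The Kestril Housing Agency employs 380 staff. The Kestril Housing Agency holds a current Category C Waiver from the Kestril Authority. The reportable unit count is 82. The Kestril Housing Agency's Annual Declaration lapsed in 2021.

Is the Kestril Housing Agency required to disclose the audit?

No — exception (b) applies; the Kestril Housing Agency is not required to disclose the audit.

All of (a)'s requirements are met (a current Standing Registration is held; a current Annual Clearance is held). Turning to paragraphs (e)–(f): (e) operates against (a): the baseline figure is 68, meeting the 65 threshold. (f) does not operate here (the record's age is 14 years, short of 17 years), so (e) stands. Exception (a) does not apply.
All of (b)'s requirements are met (aggregate throughput is 7,420 units, less than the 7,460 units limit; the audit relates to a pending investigation). As to paragraphs (g)–(l): (g) would limit (b) — the reference index is 366, less than the 396 limit — but (h) sets (g) aside: (h) operates against (g): Mira is the subject of the audit. (i) applies (the reportable unit count is 82, less than the 111 limit), but is overridden by (j): (j) operates against (i): a current Category C Waiver is held. (k) would limit (j) — the qualifying period is 160 days, under the 235 days limit — but (l) sets (k) aside: (l) applies — a current Category 6 Registration is held. Exception (b) stands.
Exception (c) fails — the agency head declined to issue a security-exemption finding.
Exception (d) requires that the agency holds a current Annual Declaration from the Kestril Authority; but no current Annual Declaration is held, so (d) is unavailable.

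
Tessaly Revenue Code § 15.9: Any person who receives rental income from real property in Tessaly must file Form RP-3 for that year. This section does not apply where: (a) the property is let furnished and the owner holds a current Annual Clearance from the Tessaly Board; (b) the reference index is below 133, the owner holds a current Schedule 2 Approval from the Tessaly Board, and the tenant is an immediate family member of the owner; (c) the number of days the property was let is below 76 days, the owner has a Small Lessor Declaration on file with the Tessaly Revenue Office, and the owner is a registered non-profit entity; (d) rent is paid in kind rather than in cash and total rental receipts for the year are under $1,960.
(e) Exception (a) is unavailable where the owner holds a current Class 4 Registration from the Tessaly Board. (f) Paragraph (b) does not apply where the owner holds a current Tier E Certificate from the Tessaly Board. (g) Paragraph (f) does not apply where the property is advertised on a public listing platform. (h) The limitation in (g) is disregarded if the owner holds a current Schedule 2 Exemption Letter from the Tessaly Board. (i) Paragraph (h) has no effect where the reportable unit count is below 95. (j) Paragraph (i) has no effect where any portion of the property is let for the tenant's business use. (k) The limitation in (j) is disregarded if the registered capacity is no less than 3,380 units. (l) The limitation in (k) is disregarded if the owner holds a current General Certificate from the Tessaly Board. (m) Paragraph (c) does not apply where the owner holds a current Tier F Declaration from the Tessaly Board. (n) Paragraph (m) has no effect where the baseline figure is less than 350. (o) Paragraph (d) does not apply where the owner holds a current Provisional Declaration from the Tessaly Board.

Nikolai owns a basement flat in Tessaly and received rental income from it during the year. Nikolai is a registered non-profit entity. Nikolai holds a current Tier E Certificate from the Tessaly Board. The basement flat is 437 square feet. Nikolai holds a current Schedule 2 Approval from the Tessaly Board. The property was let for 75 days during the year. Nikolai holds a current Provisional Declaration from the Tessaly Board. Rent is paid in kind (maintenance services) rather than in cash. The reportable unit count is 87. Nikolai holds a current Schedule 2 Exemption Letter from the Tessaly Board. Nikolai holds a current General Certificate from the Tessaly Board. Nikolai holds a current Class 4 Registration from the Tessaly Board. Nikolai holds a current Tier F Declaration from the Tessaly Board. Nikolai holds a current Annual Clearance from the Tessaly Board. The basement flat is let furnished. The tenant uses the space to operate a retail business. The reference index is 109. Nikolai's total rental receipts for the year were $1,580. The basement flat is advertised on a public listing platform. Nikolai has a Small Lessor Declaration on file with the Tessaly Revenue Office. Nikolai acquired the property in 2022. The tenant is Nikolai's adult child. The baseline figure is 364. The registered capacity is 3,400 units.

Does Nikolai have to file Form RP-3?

Exception (a)'s conditions are all satisfied: the property is let furnished; a current Annual Clearance is held. However, paragraph (e) must be considered: (e) operates against (a): a current Class 4 Registration is held. Exception (a) does not apply.
Exception (b): the reference index is 109, below the 133 limit; a current Schedule 2 Approval is held; the tenant is an immediate family member — every condition holds. Turning to paragraphs (f)–(l): (f) applies — a current Tier E Certificate is held. (g) is triggered (the property is publicly advertised), but is itself disapplied by (h): (h) is engaged — a current Schedule 2 Exemption Letter is held. (i) would limit (h) — the reportable unit count is 87, below the 95 limit — but (j) sets (i) aside: (j) operates against (i): the space is let for business use. (k) would limit (j) — the registered capacity is 3,400 units, meeting the 3,380 units threshold — but (l) sets (k) aside: (l) operates — a current General Certificate is held. (b) is therefore removed.
Exception (c)'s conditions are all satisfied: the number of days the property was let is 75 days, below the 76 days limit; a Small Lessor Declaration is on file; Nikolai is a registered non-profit. However, paragraphs (m)–(n) must be considered: (m) operates against (c): a current Tier F Declaration is held. (n) is not engaged (the baseline figure is 364, not less than 350), so (m) stands. (c) is therefore removed.
All of (d)'s requirements are met (rent is paid in kind; total rental receipts for the year are $1,580, under the $1,960 limit). Turning to paragraph (o): (o) operates against (d): a current Provisional Declaration is held. (d) is therefore removed.
No exception displaces § 15.9.

Yes — Nikolai must file Form RP-3.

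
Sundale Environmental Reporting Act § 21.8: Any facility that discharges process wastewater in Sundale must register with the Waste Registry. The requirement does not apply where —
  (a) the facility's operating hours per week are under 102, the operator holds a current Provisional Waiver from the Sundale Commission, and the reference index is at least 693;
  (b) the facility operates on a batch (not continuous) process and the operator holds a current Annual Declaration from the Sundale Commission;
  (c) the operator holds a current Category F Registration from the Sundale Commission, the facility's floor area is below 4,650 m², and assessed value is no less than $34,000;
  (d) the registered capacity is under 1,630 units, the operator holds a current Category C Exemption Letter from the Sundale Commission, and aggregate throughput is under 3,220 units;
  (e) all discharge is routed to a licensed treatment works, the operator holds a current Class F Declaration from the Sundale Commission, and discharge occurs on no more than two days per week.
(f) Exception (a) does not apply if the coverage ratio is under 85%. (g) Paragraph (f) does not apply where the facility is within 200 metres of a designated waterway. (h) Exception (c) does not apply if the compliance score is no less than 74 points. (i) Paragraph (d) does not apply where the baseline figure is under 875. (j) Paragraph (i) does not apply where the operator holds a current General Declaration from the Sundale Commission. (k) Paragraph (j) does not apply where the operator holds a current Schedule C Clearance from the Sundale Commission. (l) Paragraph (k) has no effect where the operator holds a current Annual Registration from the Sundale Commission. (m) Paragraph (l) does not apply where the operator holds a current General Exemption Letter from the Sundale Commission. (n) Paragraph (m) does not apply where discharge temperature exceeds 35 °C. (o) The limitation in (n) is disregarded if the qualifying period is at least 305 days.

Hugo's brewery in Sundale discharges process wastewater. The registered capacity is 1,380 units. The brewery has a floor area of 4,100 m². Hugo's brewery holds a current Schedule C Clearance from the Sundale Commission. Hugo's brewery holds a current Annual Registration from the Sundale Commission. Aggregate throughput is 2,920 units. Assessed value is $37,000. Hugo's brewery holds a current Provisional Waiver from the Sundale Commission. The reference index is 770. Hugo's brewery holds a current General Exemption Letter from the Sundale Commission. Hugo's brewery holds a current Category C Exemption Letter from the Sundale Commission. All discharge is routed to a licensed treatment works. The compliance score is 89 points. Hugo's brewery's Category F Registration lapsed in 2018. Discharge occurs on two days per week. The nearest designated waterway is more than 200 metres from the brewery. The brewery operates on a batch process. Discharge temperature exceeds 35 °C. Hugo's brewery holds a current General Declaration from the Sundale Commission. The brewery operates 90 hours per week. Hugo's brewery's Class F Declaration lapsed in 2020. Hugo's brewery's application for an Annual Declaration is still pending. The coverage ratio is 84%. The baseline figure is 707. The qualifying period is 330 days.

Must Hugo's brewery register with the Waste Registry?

Yes — Hugo's brewery must register with the Waste Registry.

All of (a)'s requirements are met (the facility's operating hours per week are 90, under the 102 limit; a current Provisional Waiver is held; the reference index is 770, meeting the 693 threshold). However, paragraphs (f)–(g) must be considered: (f) operates against (a): the coverage ratio is 84%, under the 85% limit. (g), which would lift (f), is not engaged — the brewery is more than 200 m from any designated waterway. (a) is therefore removed.
Exception (b) fails — the Annual Declaration is not current.
Exception (c) does not apply: no current Category F Registration is held.
All of (d)'s requirements are met (the registered capacity is 1,380 units, under the 1,630 units limit; a current Category C Exemption Letter is held; aggregate throughput is 2,920 units, under the 3,220 units limit). However, paragraphs (i)–(o) must be considered: (i) is engaged — the baseline figure is 707, under the 875 limit. (j) operates (a current General Declaration is held), but yields to (k): (k) applies — a current Schedule C Clearance is held. (l) would limit (k) — a current Annual Registration is held — but (m) sets (l) aside: (m) applies — a current General Exemption Letter is held. (n) would limit (m) — discharge temperature exceeds 35 °C — but (o) sets (n) aside: (o) is engaged — the qualifying period is 330 days, meeting the 305 days threshold. (d) is therefore removed.
Exception (e) fails — there is no Class F Declaration in force.
None of the exceptions is available; § 21.8 applies in full.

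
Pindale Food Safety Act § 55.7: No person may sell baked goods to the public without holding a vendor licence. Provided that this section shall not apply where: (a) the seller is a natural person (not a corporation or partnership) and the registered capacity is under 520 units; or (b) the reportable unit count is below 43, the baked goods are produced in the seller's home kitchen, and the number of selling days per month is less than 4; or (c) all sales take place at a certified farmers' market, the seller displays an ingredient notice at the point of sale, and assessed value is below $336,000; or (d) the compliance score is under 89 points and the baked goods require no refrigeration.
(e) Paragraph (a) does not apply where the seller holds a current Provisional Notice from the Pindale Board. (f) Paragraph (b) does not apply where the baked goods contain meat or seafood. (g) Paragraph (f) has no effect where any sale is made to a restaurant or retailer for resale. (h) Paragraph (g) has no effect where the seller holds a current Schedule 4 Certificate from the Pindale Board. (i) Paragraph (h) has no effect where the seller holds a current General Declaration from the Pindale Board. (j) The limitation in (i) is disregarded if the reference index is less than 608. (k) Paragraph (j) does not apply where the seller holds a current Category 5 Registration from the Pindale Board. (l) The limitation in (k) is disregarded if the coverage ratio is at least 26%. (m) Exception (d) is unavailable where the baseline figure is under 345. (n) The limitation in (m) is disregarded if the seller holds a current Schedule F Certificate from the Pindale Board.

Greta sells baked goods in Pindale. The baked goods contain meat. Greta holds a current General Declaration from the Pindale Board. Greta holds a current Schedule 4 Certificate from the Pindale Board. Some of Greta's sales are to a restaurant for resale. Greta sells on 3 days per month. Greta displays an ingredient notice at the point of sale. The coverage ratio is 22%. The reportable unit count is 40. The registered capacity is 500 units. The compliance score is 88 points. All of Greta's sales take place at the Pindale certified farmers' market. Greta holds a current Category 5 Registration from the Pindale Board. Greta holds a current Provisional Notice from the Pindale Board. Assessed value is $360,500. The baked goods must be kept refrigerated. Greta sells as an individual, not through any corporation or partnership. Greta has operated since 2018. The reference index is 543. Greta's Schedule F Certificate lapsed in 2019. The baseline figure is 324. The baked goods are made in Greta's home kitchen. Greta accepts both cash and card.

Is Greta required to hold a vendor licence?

No — exception (b) applies; Greta is not required to hold a vendor licence.

All of (a)'s requirements are met (the seller is a natural person; the registered capacity is 500 units, under the 520 units limit). However, paragraph (e) must be considered: (e) operates against (a): a current Provisional Notice is held. So (a) is unavailable.
Exception (b)'s conditions are all satisfied: the reportable unit count is 40, below the 43 limit; the baked goods are home-kitchen produced; the number of selling days per month is 3, less than the 4 limit. Considering the limiting provisions: (f) would limit (b) — the baked goods contain meat — but (g) sets (f) aside: (g) is engaged — some sales are to a restaurant for resale. (h) is engaged (a current Schedule 4 Certificate is held), but is itself disapplied by (i): (i) operates against (h): a current General Declaration is held. (j) is triggered (the reference index is 543, less than the 608 limit), but is overridden by (k): (k) operates against (j): a current Category 5 Registration is held. (l), which would lift (k), is not engaged — the coverage ratio is 22%, short of 26%. (b) remains available.
Exception (c) does not apply: assessed value is $360,500, not below $336,000.
Exception (d) does not apply: the baked goods require refrigeration.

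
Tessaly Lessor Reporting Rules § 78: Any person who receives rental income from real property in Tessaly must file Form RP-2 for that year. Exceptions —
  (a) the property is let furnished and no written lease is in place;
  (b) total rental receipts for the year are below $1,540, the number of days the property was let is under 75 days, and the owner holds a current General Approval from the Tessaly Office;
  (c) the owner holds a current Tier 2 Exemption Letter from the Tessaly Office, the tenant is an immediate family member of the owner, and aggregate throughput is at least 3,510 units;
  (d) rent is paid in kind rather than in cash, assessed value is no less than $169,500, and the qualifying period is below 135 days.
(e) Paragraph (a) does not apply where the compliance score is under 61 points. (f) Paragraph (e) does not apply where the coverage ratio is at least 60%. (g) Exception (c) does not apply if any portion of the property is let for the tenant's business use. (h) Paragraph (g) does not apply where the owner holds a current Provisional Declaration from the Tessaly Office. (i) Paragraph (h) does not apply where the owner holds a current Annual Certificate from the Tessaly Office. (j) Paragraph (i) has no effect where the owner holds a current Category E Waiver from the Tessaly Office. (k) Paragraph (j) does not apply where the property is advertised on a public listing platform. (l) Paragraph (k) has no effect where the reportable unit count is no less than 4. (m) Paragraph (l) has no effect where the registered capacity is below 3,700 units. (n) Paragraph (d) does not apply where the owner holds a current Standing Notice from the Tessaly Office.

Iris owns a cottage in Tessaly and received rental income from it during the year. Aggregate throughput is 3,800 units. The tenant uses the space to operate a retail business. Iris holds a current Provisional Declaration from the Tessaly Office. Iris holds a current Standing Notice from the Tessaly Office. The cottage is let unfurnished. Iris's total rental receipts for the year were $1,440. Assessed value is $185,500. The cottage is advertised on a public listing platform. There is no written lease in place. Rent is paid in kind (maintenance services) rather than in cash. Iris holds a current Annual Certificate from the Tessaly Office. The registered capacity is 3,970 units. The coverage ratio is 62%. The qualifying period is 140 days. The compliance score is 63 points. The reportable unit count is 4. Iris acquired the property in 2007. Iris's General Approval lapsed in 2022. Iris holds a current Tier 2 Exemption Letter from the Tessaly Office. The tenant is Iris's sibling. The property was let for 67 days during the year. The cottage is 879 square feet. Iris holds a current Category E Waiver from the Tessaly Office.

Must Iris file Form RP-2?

Exception (a) requires that the property is let furnished; but the property is let unfurnished, so (a) is unavailable.
Exception (b) does not apply: there is no General Approval in force.
Exception (c)'s conditions are all satisfied: a current Tier 2 Exemption Letter is held; the tenant is an immediate family member; aggregate throughput is 3,800 units, meeting the 3,510 units threshold. As to paragraphs (g)–(m): (g) operates (the space is let for business use), but yields to (h): (h) is triggered — a current Provisional Declaration is held. (i) would limit (h) — a current Annual Certificate is held — but (j) sets (i) aside: (j) is engaged — a current Category E Waiver is held. (k) is triggered (the property is publicly advertised), but is overridden by (l): (l) operates — the reportable unit count is 4, meeting the 4 threshold. (m), which would lift (l), is not triggered — the registered capacity is 3,970 units, not below 3,700 units. (c) remains available.
Exception (d) fails — the qualifying period is 140 days, not below 135 days.

No — exception (c) applies; Iris is not required to file Form RP-2.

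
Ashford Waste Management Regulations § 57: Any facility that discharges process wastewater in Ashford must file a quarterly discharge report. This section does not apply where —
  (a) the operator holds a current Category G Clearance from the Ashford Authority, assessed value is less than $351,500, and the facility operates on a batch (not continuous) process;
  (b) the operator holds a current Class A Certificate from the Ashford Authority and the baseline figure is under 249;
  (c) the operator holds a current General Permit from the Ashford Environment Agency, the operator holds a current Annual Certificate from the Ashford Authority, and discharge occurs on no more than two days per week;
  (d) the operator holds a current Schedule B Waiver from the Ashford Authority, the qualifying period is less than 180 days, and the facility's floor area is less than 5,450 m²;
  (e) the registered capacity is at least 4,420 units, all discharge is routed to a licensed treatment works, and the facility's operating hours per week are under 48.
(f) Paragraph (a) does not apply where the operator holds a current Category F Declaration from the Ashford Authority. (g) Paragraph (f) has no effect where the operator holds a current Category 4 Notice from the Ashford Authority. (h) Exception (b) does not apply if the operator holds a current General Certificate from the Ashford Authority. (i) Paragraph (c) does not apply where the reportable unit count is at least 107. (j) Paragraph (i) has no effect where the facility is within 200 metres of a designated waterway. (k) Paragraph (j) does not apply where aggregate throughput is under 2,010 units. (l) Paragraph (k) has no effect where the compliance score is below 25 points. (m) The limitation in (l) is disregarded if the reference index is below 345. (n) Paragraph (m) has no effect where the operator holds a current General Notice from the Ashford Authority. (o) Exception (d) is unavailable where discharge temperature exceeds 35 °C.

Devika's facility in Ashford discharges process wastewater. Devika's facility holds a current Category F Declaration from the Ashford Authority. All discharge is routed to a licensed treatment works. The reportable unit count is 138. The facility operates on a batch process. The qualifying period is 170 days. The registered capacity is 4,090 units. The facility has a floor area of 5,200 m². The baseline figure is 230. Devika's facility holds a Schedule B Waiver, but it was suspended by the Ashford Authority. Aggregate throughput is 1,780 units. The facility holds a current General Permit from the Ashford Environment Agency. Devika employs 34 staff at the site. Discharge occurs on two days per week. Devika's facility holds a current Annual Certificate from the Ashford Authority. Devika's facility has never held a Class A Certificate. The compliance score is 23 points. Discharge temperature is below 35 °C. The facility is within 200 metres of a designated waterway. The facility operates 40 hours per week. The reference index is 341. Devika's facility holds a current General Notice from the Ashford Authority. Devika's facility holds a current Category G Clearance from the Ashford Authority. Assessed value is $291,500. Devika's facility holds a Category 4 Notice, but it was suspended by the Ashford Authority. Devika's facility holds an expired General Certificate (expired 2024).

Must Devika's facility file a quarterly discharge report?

No — exception (c) applies; Devika's facility is not required to file a quarterly discharge report.

Exception (a)'s conditions are all satisfied: a current Category G Clearance is held; assessed value is $291,500, less than the $351,500 limit; the facility operates on a batch process. Turning to paragraphs (f)–(g): (f) operates against (a): a current Category F Declaration is held. (g), which would lift (f), does not operate here — no current Category 4 Notice is held. (a) is therefore removed.
Exception (b) does not apply: no current Class A Certificate is held.
Exception (c) is satisfied on its face — a current General Permit is held; a current Annual Certificate is held; discharge occurs on no more than two days per week. Considering the limiting provisions: (i) would limit (c) — the reportable unit count is 138, meeting the 107 threshold — but (j) sets (i) aside: (j) operates against (i): the facility is within 200 m of a designated waterway. (k) would limit (j) — aggregate throughput is 1,780 units, under the 2,010 units limit — but (l) sets (k) aside: (l) is engaged — the compliance score is 23 points, below the 25 points limit. (m) operates (the reference index is 341, below the 345 limit), but yields to (n): (n) operates against (m): a current General Notice is held. Exception (c) stands.
Exception (d) requires that the operator holds a current Schedule B Waiver from the Ashford Authority; but the Schedule B Waiver is not current, so (d) is unavailable.
Exception (e) does not apply: the registered capacity is 4,090 units, short of 4,420 units.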